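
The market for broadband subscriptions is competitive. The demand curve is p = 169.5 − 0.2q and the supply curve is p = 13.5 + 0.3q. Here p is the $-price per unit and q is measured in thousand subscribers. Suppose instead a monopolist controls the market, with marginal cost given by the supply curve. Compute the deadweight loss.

Competitive equilibrium: 169.5 − 0.2q = 13.5 + 0.3q → q* = 312, p* = 107.1.
Marginal revenue: MR = 169.5 − 0.4q. Set MR = MC: 169.5 − 0.4q = 13.5 + 0.3q → q_m = 222.85714.
Price p_m = 169.5 − 0.2·222.85714 = 124.92857; MC(q_m) = 13.5 + 0.3·222.85714 = 80.35714.
Competitive q* = 312, so Δq = 89.14286; wedge = 124.92857 − 80.35714 = 44.57143.
The triangle = ½ × 89.14286 × 44.57143 = $1986.61 thousand.

$1986.61 thousand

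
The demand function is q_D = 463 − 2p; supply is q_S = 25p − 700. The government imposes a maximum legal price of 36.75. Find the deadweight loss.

6748.97

In inverse form: demand p = 231.5 − 0.5q, supply p = 28 + 0.04q.
Competitive equilibrium: 231.5 − 0.5q = 28 + 0.04q → q* = 376.8519, p* = 43.0741.
At the ceiling p = 36.75, quantity supplied = (36.75 − 28)/0.04 = 218.75.
Willingness to pay at q' = 218.75: 231.5 − 0.5·218.75 = 122.125.
Δq = 376.8519 − 218.75 = 158.1019; wedge = 122.125 − 36.75 = 85.375.
The triangle = ½ × 158.1019 × 85.375 = 6748.97.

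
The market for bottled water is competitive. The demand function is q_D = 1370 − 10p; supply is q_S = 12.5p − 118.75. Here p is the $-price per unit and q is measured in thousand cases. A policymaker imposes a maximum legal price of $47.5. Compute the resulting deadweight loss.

In inverse form: demand p = 137 − 0.1q, supply p = 9.5 + 0.08q.
Competitive equilibrium: 137 − 0.1q = 9.5 + 0.08q → q* = 708.3333, p* = 66.1667.
At the ceiling p = 47.5, quantity supplied = (47.5 − 9.5)/0.08 = 475.
Willingness to pay at q' = 475: 137 − 0.1·475 = 89.5.
Δq = 708.3333 − 475 = 233.3333; wedge = 89.5 − 47.5 = 42.
The triangle = ½ × 233.3333 × 42 = $4900 thousand.

$4900 thousand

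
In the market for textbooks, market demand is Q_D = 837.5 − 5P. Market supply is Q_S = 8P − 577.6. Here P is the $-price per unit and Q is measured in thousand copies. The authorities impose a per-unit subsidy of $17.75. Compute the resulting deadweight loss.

In inverse form: demand P = 167.5 − 0.2Q, supply P = 72.2 + 0.125Q.
Competitive equilibrium: 167.5 − 0.2Q = 72.2 + 0.125Q → Q* = 293.2308, P* = 108.8538.
The subsidy lowers effective supply by 17.75: P = 54.45 + 0.125Q.
New quantity: 167.5 − 0.2Q = 54.45 + 0.125Q → Q' = 347.8462.
Overproduction ΔQ = 347.8462 − 293.2308 = 54.6154; wedge = subsidy = 17.75.
Welfare loss = ½ × 54.6154 × 17.75 = $484.71 thousand.

$484.71 thousand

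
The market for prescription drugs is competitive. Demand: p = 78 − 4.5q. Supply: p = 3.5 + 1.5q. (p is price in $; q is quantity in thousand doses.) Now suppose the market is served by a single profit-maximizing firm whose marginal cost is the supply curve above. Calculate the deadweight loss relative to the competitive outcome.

$84.95 thousand

Competitive equilibrium: 78 − 4.5q = 3.5 + 1.5q → q* = 12.4167, p* = 22.125.
Marginal revenue: MR = 78 − 9q. Set MR = MC: 78 − 9q = 3.5 + 1.5q → q_m = 7.0952.
Price p_m = 78 − 4.5·7.0952 = 46.0716; MC(q_m) = 3.5 + 1.5·7.0952 = 14.1428.
Competitive q* = 12.4167, so Δq = 5.3215; wedge = 46.0716 − 14.1428 = 31.9288.
Deadweight loss = ½ × 5.3215 × 31.9288 = $84.95 thousand.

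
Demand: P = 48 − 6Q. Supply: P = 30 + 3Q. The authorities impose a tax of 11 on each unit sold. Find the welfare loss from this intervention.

Competitive equilibrium: 48 − 6Q = 30 + 3Q → Q* = 2, P* = 36.
With the tax, the buyer price exceeds the seller price by 11: (48 − 6Q) − (30 + 3Q) = 11 → Q' = 0.7778.
ΔQ = 2 − 0.7778 = 1.2222; the wedge equals the tax, 11.
Deadweight loss = ½ × 1.2222 × 11 = 6.72.

6.72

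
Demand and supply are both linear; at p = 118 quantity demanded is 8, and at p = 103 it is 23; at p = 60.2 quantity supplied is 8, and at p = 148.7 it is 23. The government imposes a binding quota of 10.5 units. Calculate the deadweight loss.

Demand slope = (103 − 118)/(23 − 8) = −1, so p = 126 − q.
Supply slope = (148.7 − 60.2)/(23 − 8) = 5.9, so p = 13 + 5.9q.
Competitive equilibrium: 126 − q = 13 + 5.9q → q* = 16.3768, p* = 109.6232.
At q = 10.5: demand price = 126 − 1·10.5 = 115.5; supply price = 13 + 5.9·10.5 = 74.95.
Δq = 16.3768 − 10.5 = 5.8768; wedge = 115.5 − 74.95 = 40.55.
Deadweight loss = ½ × 5.8768 × 40.55 = 119.15.

119.15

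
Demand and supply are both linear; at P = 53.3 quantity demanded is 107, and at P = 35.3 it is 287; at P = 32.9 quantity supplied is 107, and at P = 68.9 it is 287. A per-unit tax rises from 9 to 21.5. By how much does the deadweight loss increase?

Demand slope = (35.3 − 53.3)/(287 − 107) = −0.1, so P = 64 − 0.1Q.
Supply slope = (68.9 − 32.9)/(287 − 107) = 0.2, so P = 11.5 + 0.2Q.
Competitive equilibrium: 64 − 0.1Q = 11.5 + 0.2Q → Q* = 175, P* = 46.5.
For a per-unit tax t: ΔQ = t/0.3, so DWL = ½·t·(t/0.3) = t²/0.6.
At t = 9: DWL = 135. At t = 21.5: DWL = 770.417.
Increase = 770.417 − 135 = 635.42.

635.42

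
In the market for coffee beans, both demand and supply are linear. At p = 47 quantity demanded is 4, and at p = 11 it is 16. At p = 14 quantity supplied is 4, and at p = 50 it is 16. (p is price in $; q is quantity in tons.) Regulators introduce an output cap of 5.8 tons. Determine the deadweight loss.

Demand slope = (11 − 47)/(16 − 4) = −3, so p = 59 − 3q.
Supply slope = (50 − 14)/(16 − 4) = 3, so p = 2 + 3q.
Competitive equilibrium: 59 − 3q = 2 + 3q → q* = 9.5, p* = 30.5.
At q = 5.8: demand price = 59 − 3·5.8 = 41.6; supply price = 2 + 3·5.8 = 19.4.
Δq = 9.5 − 5.8 = 3.7; wedge = 41.6 − 19.4 = 22.2.
The triangle = ½ × 3.7 × 22.2 = $41.07.

$41.07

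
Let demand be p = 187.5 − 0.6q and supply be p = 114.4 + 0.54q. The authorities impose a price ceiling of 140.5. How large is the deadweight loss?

142.11

Competitive equilibrium: 187.5 − 0.6q = 114.4 + 0.54q → q* = 64.1228, p* = 149.0263.
At the ceiling p = 140.5, quantity supplied = (140.5 − 114.4)/0.54 = 48.3333.
Willingness to pay at q' = 48.3333: 187.5 − 0.6·48.3333 = 158.5.
Δq = 64.1228 − 48.3333 = 15.7895; wedge = 158.5 − 140.5 = 18.
The triangle = ½ × 15.7895 × 18 = 142.11.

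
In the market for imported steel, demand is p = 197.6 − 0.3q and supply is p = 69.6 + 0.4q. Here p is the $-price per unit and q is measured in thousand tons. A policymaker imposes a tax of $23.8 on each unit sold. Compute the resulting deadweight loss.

Competitive equilibrium: 197.6 − 0.3q = 69.6 + 0.4q → q* = 182.8571, p* = 142.7429.
With the tax, the buyer price exceeds the seller price by 23.8: (197.6 − 0.3q) − (69.6 + 0.4q) = 23.8 → q' = 148.8571.
Δq = 182.8571 − 148.8571 = 34; the wedge equals the tax, 23.8.
Deadweight loss = ½ × 34 × 23.8 = $404.60 thousand.

$404.60 thousand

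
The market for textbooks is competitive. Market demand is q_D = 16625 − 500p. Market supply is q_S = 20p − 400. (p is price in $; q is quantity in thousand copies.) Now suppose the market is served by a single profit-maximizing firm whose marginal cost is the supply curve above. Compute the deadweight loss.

$2.32 thousand

In inverse form: demand p = 33.25 − 0.002q, supply p = 20 + 0.05q.
Competitive equilibrium: 33.25 − 0.002q = 20 + 0.05q → q* = 254.8077, p* = 32.7404.
Marginal revenue: MR = 33.25 − 0.004q. Set MR = MC: 33.25 − 0.004q = 20 + 0.05q → q_m = 245.3704.
Price p_m = 33.25 − 0.002·245.3704 = 32.7593; MC(q_m) = 20 + 0.05·245.3704 = 32.2685.
Competitive q* = 254.8077, so Δq = 9.4373; wedge = 32.7593 − 32.2685 = 0.4908.
Deadweight loss = ½ × 9.4373 × 0.4908 = $2.32 thousand.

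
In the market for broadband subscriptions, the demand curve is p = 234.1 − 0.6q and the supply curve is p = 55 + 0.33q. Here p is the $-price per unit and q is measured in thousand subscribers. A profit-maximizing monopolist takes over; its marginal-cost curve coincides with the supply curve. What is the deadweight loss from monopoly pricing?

Competitive equilibrium: 234.1 − 0.6q = 55 + 0.33q → q* = 192.5806, p* = 118.5516.
Marginal revenue: MR = 234.1 − 1.2q. Set MR = MC: 234.1 − 1.2q = 55 + 0.33q → q_m = 117.0588.
Price p_m = 234.1 − 0.6·117.0588 = 163.8647; MC(q_m) = 55 + 0.33·117.0588 = 93.6294.
Competitive q* = 192.5806, so Δq = 75.5218; wedge = 163.8647 − 93.6294 = 70.2353.
DWL = ½ × 75.5218 × 70.2353 = $2652.15 thousand.

$2652.15 thousand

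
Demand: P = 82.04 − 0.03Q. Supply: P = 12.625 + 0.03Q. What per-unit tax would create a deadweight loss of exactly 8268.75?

31.5

Competitive equilibrium: 82.04 − 0.03Q = 12.625 + 0.03Q → Q* = 1156.9167, P* = 47.3325.
A tax t gives ΔQ = t/0.06 and wedge t, so DWL = t²/0.12.
t²/0.12 = 8268.75 → t² = 992.25 → t = 31.5.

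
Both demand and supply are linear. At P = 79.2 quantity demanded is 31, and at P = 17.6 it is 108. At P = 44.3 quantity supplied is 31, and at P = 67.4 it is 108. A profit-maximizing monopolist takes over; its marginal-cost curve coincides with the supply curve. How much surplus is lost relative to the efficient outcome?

Demand slope = (17.6 − 79.2)/(108 − 31) = −0.8, so P = 104 − 0.8Q.
Supply slope = (67.4 − 44.3)/(108 − 31) = 0.3, so P = 35 + 0.3Q.
Competitive equilibrium: 104 − 0.8Q = 35 + 0.3Q → Q* = 62.7273, P* = 53.8182.
Marginal revenue: MR = 104 − 1.6Q. Set MR = MC: 104 − 1.6Q = 35 + 0.3Q → Q_m = 36.3158.
Price P_m = 104 − 0.8·36.3158 = 74.9474; MC(Q_m) = 35 + 0.3·36.3158 = 45.8947.
Competitive Q* = 62.7273, so ΔQ = 26.4115; wedge = 74.9474 − 45.8947 = 29.0527.
Welfare loss = ½ × 26.4115 × 29.0527 = 383.66.

383.66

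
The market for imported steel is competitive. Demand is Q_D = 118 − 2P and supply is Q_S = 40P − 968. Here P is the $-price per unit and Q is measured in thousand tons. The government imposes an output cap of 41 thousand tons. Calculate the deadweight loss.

In inverse form: demand P = 59 − 0.5Q, supply P = 24.2 + 0.025Q.
Competitive equilibrium: 59 − 0.5Q = 24.2 + 0.025Q → Q* = 66.2857, P* = 25.8571.
At Q = 41: demand price = 59 − 0.5·41 = 38.5; supply price = 24.2 + 0.025·41 = 25.225.
ΔQ = 66.2857 − 41 = 25.2857; wedge = 38.5 − 25.225 = 13.275.
Welfare loss = ½ × 25.2857 × 13.275 = $167.83 thousand.

$167.83 thousand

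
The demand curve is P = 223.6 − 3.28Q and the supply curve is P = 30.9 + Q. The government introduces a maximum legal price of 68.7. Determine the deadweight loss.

111.66

Competitive equilibrium: 223.6 − 3.28Q = 30.9 + Q → Q* = 45.0234, P* = 75.9234.
At the ceiling P = 68.7, quantity supplied = (68.7 − 30.9)/1 = 37.8.
Willingness to pay at Q' = 37.8: 223.6 − 3.28·37.8 = 99.616.
ΔQ = 45.0234 − 37.8 = 7.2234; wedge = 99.616 − 68.7 = 30.916.
Deadweight loss = ½ × 7.2234 × 30.916 = 111.66.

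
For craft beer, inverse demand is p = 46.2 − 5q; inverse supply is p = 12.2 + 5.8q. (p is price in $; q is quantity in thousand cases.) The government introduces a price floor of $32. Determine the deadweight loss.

Competitive equilibrium: 46.2 − 5q = 12.2 + 5.8q → q* = 3.1481, p* = 30.4593.
At the floor p = 32, quantity demanded = (46.2 − 32)/5 = 2.84.
Sellers' marginal cost at q' = 2.84: 12.2 + 5.8·2.84 = 28.672.
Δq = 3.1481 − 2.84 = 0.3081; wedge = 32 − 28.672 = 3.328.
DWL = ½ × 0.3081 × 3.328 = $0.51 thousand.

$0.51 thousand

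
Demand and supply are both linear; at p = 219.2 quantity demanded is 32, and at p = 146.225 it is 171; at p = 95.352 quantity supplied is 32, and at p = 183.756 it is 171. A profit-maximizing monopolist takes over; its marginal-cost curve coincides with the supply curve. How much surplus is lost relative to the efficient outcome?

Demand slope = (146.225 − 219.2)/(171 − 32) = −0.525, so p = 236 − 0.525q.
Supply slope = (183.756 − 95.352)/(171 − 32) = 0.636, so p = 75 + 0.636q.
Competitive equilibrium: 236 − 0.525q = 75 + 0.636q → q* = 138.6736, p* = 163.1964.
Marginal revenue: MR = 236 − 1.05q. Set MR = MC: 236 − 1.05q = 75 + 0.636q → q_m = 95.4923.
Price p_m = 236 − 0.525·95.4923 = 185.8665; MC(q_m) = 75 + 0.636·95.4923 = 135.7331.
Competitive q* = 138.6736, so Δq = 43.1813; wedge = 185.8665 − 135.7331 = 50.1334.
The triangle = ½ × 43.1813 × 50.1334 = 1082.41.

1082.41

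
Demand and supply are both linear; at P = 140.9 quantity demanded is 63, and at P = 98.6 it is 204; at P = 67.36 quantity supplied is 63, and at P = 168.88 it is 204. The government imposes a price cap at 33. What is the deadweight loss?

7322.02

Demand slope = (98.6 − 140.9)/(204 − 63) = −0.3, so P = 159.8 − 0.3Q.
Supply slope = (168.88 − 67.36)/(204 − 63) = 0.72, so P = 22 + 0.72Q.
Competitive equilibrium: 159.8 − 0.3Q = 22 + 0.72Q → Q* = 135.09804, P* = 119.27059.
At the ceiling P = 33, quantity supplied = (33 − 22)/0.72 = 15.27778.
Willingness to pay at Q' = 15.27778: 159.8 − 0.3·15.27778 = 155.21667.
ΔQ = 135.09804 − 15.27778 = 119.82026; wedge = 155.21667 − 33 = 122.21667.
Deadweight loss = ½ × 119.82026 × 122.21667 = 7322.02.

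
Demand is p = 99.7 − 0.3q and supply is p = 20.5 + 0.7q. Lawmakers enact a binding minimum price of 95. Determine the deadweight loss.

2018.24

Competitive equilibrium: 99.7 − 0.3q = 20.5 + 0.7q → q* = 79.2, p* = 75.94.
At the floor p = 95, quantity demanded = (99.7 − 95)/0.3 = 15.6667.
Sellers' marginal cost at q' = 15.6667: 20.5 + 0.7·15.6667 = 31.4667.
Δq = 79.2 − 15.6667 = 63.5333; wedge = 95 − 31.4667 = 63.5333.
DWL = ½ × 63.5333 × 63.5333 = 2018.24.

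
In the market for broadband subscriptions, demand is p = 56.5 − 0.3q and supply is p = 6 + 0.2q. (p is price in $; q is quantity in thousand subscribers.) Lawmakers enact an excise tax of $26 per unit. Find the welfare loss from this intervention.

$676 thousand

Competitive equilibrium: 56.5 − 0.3q = 6 + 0.2q → q* = 101, p* = 26.2.
With the tax, the buyer price exceeds the seller price by 26: (56.5 − 0.3q) − (6 + 0.2q) = 26 → q' = 49.
Δq = 101 − 49 = 52; the wedge equals the tax, 26.
Welfare loss = ½ × 52 × 26 = $676 thousand.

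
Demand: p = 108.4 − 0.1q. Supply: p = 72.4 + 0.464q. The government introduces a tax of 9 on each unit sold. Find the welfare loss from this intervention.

Competitive equilibrium: 108.4 − 0.1q = 72.4 + 0.464q → q* = 63.8298, p* = 102.017.
With the tax, the buyer price exceeds the seller price by 9: (108.4 − 0.1q) − (72.4 + 0.464q) = 9 → q' = 47.8723.
Δq = 63.8298 − 47.8723 = 15.9575; the wedge equals the tax, 9.
Welfare loss = ½ × 15.9575 × 9 = 71.81.

71.81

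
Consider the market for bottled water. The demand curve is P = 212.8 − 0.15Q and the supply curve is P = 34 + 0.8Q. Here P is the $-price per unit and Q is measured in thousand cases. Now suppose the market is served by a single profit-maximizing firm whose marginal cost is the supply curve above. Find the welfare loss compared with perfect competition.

Competitive equilibrium: 212.8 − 0.15Q = 34 + 0.8Q → Q* = 188.2105, P* = 184.5684.
Marginal revenue: MR = 212.8 − 0.3Q. Set MR = MC: 212.8 − 0.3Q = 34 + 0.8Q → Q_m = 162.5455.
Price P_m = 212.8 − 0.15·162.5455 = 188.4182; MC(Q_m) = 34 + 0.8·162.5455 = 164.0364.
Competitive Q* = 188.2105, so ΔQ = 25.665; wedge = 188.4182 − 164.0364 = 24.3818.
The triangle = ½ × 25.665 × 24.3818 = $312.88 thousand.

$312.88 thousand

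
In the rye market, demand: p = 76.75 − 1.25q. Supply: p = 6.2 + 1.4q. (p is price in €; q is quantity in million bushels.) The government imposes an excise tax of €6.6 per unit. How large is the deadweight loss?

€8.22 million

Competitive equilibrium: 76.75 − 1.25q = 6.2 + 1.4q → q* = 26.6226, p* = 43.4717.
With the tax, the buyer price exceeds the seller price by 6.6: (76.75 − 1.25q) − (6.2 + 1.4q) = 6.6 → q' = 24.1321.
Δq = 26.6226 − 24.1321 = 2.4905; the wedge equals the tax, 6.6.
Welfare loss = ½ × 2.4905 × 6.6 = €8.22 million.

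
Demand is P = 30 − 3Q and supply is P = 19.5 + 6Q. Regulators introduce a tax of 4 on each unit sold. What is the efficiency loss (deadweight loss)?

0.89

Competitive equilibrium: 30 − 3Q = 19.5 + 6Q → Q* = 1.1667, P* = 26.5.
With the tax, the buyer price exceeds the seller price by 4: (30 − 3Q) − (19.5 + 6Q) = 4 → Q' = 0.7222.
ΔQ = 1.1667 − 0.7222 = 0.4445; the wedge equals the tax, 4.
The triangle = ½ × 0.4445 × 4 = 0.89.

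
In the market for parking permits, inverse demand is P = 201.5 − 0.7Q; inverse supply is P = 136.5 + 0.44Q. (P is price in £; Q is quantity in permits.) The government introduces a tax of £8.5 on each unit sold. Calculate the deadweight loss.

Competitive equilibrium: 201.5 − 0.7Q = 136.5 + 0.44Q → Q* = 57.0175, P* = 161.5877.
With the tax, the buyer price exceeds the seller price by 8.5: (201.5 − 0.7Q) − (136.5 + 0.44Q) = 8.5 → Q' = 49.5614.
ΔQ = 57.0175 − 49.5614 = 7.4561; the wedge equals the tax, 8.5.
Welfare loss = ½ × 7.4561 × 8.5 = £31.69.

£31.69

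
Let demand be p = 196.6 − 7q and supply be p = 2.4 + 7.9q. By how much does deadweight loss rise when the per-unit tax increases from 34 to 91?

Competitive equilibrium: 196.6 − 7q = 2.4 + 7.9q → q* = 13.0336, p* = 105.3651.
For a per-unit tax t: Δq = t/14.9, so DWL = ½·t·(t/14.9) = t²/29.8.
At t = 34: DWL = 38.792. At t = 91: DWL = 277.886.
Increase = 277.886 − 38.792 = 239.09.

239.09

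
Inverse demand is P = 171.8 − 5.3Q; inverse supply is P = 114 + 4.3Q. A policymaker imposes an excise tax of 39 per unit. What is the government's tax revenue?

Competitive equilibrium: 171.8 − 5.3Q = 114 + 4.3Q → Q* = 6.02083, P* = 139.88958.
With the tax, the buyer price exceeds the seller price by 39: (171.8 − 5.3Q) − (114 + 4.3Q) = 39 → Q' = 1.95833.
Tax revenue = 39 × 1.95833 = 76.375.

76.375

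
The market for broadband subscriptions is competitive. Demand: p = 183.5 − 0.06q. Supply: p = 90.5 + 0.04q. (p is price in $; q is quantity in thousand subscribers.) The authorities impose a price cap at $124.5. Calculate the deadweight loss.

$320 thousand

Competitive equilibrium: 183.5 − 0.06q = 90.5 + 0.04q → q* = 930, p* = 127.7.
At the ceiling p = 124.5, quantity supplied = (124.5 − 90.5)/0.04 = 850.
Willingness to pay at q' = 850: 183.5 − 0.06·850 = 132.5.
Δq = 930 − 850 = 80; wedge = 132.5 − 124.5 = 8.
DWL = ½ × 80 × 8 = $320 thousand.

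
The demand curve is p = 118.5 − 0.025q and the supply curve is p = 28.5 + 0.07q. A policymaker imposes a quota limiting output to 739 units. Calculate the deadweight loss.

Competitive equilibrium: 118.5 − 0.025q = 28.5 + 0.07q → q* = 947.3684, p* = 94.8158.
At q = 739: demand price = 118.5 − 0.025·739 = 100.025; supply price = 28.5 + 0.07·739 = 80.23.
Δq = 947.3684 − 739 = 208.3684; wedge = 100.025 − 80.23 = 19.795.
DWL = ½ × 208.3684 × 19.795 = 2062.33.

2062.33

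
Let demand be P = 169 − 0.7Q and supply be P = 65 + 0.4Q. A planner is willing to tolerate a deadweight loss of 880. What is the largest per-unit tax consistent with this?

Competitive equilibrium: 169 − 0.7Q = 65 + 0.4Q → Q* = 94.5455, P* = 102.8182.
A tax t gives ΔQ = t/1.1 and wedge t, so DWL = t²/2.2.
t²/2.2 = 880 → t² = 1936 → t = 44.

44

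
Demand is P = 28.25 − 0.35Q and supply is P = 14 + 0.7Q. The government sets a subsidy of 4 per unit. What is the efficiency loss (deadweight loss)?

Competitive equilibrium: 28.25 − 0.35Q = 14 + 0.7Q → Q* = 13.5714, P* = 23.5.
The subsidy lowers effective supply by 4: P = 10 + 0.7Q.
New quantity: 28.25 − 0.35Q = 10 + 0.7Q → Q' = 17.381.
Overproduction ΔQ = 17.381 − 13.5714 = 3.8096; wedge = subsidy = 4.
The triangle = ½ × 3.8096 × 4 = 7.62.

7.62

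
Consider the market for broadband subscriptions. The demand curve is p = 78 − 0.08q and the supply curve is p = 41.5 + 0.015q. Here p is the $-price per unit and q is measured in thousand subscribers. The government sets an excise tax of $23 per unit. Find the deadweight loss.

Competitive equilibrium: 78 − 0.08q = 41.5 + 0.015q → q* = 384.2105, p* = 47.2632.
With the tax, the buyer price exceeds the seller price by 23: (78 − 0.08q) − (41.5 + 0.015q) = 23 → q' = 142.1053.
Δq = 384.2105 − 142.1053 = 242.1052; the wedge equals the tax, 23.
DWL = ½ × 242.1052 × 23 = $2784.21 thousand.

$2784.21 thousand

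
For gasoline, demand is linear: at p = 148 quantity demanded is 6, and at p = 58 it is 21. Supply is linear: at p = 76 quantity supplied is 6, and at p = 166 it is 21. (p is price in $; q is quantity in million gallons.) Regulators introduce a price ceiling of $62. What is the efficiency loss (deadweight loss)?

$416.67 million

Demand slope = (58 − 148)/(21 − 6) = −6, so p = 184 − 6q.
Supply slope = (166 − 76)/(21 − 6) = 6, so p = 40 + 6q.
Competitive equilibrium: 184 − 6q = 40 + 6q → q* = 12, p* = 112.
At the ceiling p = 62, quantity supplied = (62 − 40)/6 = 3.66667.
Willingness to pay at q' = 3.66667: 184 − 6·3.66667 = 161.99998.
Δq = 12 − 3.66667 = 8.33333; wedge = 161.99998 − 62 = 99.99998.
DWL = ½ × 8.33333 × 99.99998 = $416.67 million.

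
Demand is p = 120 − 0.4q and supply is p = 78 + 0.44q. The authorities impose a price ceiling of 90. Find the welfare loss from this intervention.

216.94

Competitive equilibrium: 120 − 0.4q = 78 + 0.44q → q* = 50, p* = 100.
At the ceiling p = 90, quantity supplied = (90 − 78)/0.44 = 27.2727.
Willingness to pay at q' = 27.2727: 120 − 0.4·27.2727 = 109.0909.
Δq = 50 − 27.2727 = 22.7273; wedge = 109.0909 − 90 = 19.0909.
Deadweight loss = ½ × 22.7273 × 19.0909 = 216.94.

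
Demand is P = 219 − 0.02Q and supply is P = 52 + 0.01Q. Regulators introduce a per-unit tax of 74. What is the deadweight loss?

91266.67

Competitive equilibrium: 219 − 0.02Q = 52 + 0.01Q → Q* = 5566.6667, P* = 107.6667.
With the tax, the buyer price exceeds the seller price by 74: (219 − 0.02Q) − (52 + 0.01Q) = 74 → Q' = 3100.
ΔQ = 5566.6667 − 3100 = 2466.6667; the wedge equals the tax, 74.
Deadweight loss = ½ × 2466.6667 × 74 = 91266.67.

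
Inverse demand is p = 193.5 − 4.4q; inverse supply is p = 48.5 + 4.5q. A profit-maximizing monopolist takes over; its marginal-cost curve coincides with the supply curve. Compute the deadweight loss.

129.28

Competitive equilibrium: 193.5 − 4.4q = 48.5 + 4.5q → q* = 16.29213, p* = 121.81461.
Marginal revenue: MR = 193.5 − 8.8q. Set MR = MC: 193.5 − 8.8q = 48.5 + 4.5q → q_m = 10.90226.
Price p_m = 193.5 − 4.4·10.90226 = 145.53006; MC(q_m) = 48.5 + 4.5·10.90226 = 97.56017.
Competitive q* = 16.29213, so Δq = 5.38987; wedge = 145.53006 − 97.56017 = 47.96989.
The triangle = ½ × 5.38987 × 47.96989 = 129.28.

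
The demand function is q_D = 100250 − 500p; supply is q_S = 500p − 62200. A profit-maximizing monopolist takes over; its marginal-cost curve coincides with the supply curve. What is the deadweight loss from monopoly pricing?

80433.47

In inverse form: demand p = 200.5 − 0.002q, supply p = 124.4 + 0.002q.
Competitive equilibrium: 200.5 − 0.002q = 124.4 + 0.002q → q* = 19025, p* = 162.45.
Marginal revenue: MR = 200.5 − 0.004q. Set MR = MC: 200.5 − 0.004q = 124.4 + 0.002q → q_m = 12683.333333.
Price p_m = 200.5 − 0.002·12683.333333 = 175.133333; MC(q_m) = 124.4 + 0.002·12683.333333 = 149.766667.
Competitive q* = 19025, so Δq = 6341.666667; wedge = 175.133333 − 149.766667 = 25.366666.
The triangle = ½ × 6341.666667 × 25.366666 = 80433.47.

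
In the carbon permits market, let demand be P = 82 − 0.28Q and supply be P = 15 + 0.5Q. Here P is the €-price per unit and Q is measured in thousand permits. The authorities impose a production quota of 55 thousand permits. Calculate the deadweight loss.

€372.31 thousand

Competitive equilibrium: 82 − 0.28Q = 15 + 0.5Q → Q* = 85.8974, P* = 57.9487.
At Q = 55: demand price = 82 − 0.28·55 = 66.6; supply price = 15 + 0.5·55 = 42.5.
ΔQ = 85.8974 − 55 = 30.8974; wedge = 66.6 − 42.5 = 24.1.
Welfare loss = ½ × 30.8974 × 24.1 = €372.31 thousand.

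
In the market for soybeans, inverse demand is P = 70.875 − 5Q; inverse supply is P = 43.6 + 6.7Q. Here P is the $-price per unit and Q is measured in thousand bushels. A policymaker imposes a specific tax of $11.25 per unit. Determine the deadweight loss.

$5.41 thousand

Competitive equilibrium: 70.875 − 5Q = 43.6 + 6.7Q → Q* = 2.3312, P* = 59.219.
With the tax, the buyer price exceeds the seller price by 11.25: (70.875 − 5Q) − (43.6 + 6.7Q) = 11.25 → Q' = 1.3697.
ΔQ = 2.3312 − 1.3697 = 0.9615; the wedge equals the tax, 11.25.
DWL = ½ × 0.9615 × 11.25 = $5.41 thousand.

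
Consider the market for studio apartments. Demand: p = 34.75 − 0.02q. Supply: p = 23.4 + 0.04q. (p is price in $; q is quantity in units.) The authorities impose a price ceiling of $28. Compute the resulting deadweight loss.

$165.02

Competitive equilibrium: 34.75 − 0.02q = 23.4 + 0.04q → q* = 189.1667, p* = 30.9667.
At the ceiling p = 28, quantity supplied = (28 − 23.4)/0.04 = 115.
Willingness to pay at q' = 115: 34.75 − 0.02·115 = 32.45.
Δq = 189.1667 − 115 = 74.1667; wedge = 32.45 − 28 = 4.45.
Welfare loss = ½ × 74.1667 × 4.45 = $165.02.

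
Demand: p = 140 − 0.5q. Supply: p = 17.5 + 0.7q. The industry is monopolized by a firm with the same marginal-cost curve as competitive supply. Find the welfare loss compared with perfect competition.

Competitive equilibrium: 140 − 0.5q = 17.5 + 0.7q → q* = 102.0833, p* = 88.9583.
Marginal revenue: MR = 140 − q. Set MR = MC: 140 − q = 17.5 + 0.7q → q_m = 72.0588.
Price p_m = 140 − 0.5·72.0588 = 103.9706; MC(q_m) = 17.5 + 0.7·72.0588 = 67.9412.
Competitive q* = 102.0833, so Δq = 30.0245; wedge = 103.9706 − 67.9412 = 36.0294.
Welfare loss = ½ × 30.0245 × 36.0294 = 540.88.

540.88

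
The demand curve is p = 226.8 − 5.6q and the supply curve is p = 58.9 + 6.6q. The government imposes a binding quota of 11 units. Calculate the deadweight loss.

46.54

Competitive equilibrium: 226.8 − 5.6q = 58.9 + 6.6q → q* = 13.7623, p* = 149.7311.
At q = 11: demand price = 226.8 − 5.6·11 = 165.2; supply price = 58.9 + 6.6·11 = 131.5.
Δq = 13.7623 − 11 = 2.7623; wedge = 165.2 − 131.5 = 33.7.
The triangle = ½ × 2.7623 × 33.7 = 46.54.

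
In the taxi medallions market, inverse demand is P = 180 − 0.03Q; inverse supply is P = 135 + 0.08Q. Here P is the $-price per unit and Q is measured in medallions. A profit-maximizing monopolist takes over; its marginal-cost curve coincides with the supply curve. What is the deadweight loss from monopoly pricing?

$422.66

Competitive equilibrium: 180 − 0.03Q = 135 + 0.08Q → Q* = 409.0909, P* = 167.7273.
Marginal revenue: MR = 180 − 0.06Q. Set MR = MC: 180 − 0.06Q = 135 + 0.08Q → Q_m = 321.4286.
Price P_m = 180 − 0.03·321.4286 = 170.3571; MC(Q_m) = 135 + 0.08·321.4286 = 160.7143.
Competitive Q* = 409.0909, so ΔQ = 87.6623; wedge = 170.3571 − 160.7143 = 9.6428.
DWL = ½ × 87.6623 × 9.6428 = $422.66.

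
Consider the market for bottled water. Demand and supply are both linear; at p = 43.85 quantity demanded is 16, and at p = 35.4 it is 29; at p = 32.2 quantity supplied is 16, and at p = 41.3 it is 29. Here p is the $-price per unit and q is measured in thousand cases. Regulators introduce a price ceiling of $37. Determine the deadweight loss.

$2.12 thousand

Demand slope = (35.4 − 43.85)/(29 − 16) = −0.65, so p = 54.25 − 0.65q.
Supply slope = (41.3 − 32.2)/(29 − 16) = 0.7, so p = 21 + 0.7q.
Competitive equilibrium: 54.25 − 0.65q = 21 + 0.7q → q* = 24.6296, p* = 38.2407.
At the ceiling p = 37, quantity supplied = (37 − 21)/0.7 = 22.8571.
Willingness to pay at q' = 22.8571: 54.25 − 0.65·22.8571 = 39.3929.
Δq = 24.6296 − 22.8571 = 1.7725; wedge = 39.3929 − 37 = 2.3929.
Welfare loss = ½ × 1.7725 × 2.3929 = $2.12 thousand.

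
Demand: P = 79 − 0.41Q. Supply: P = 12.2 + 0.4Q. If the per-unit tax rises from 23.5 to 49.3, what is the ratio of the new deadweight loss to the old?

Competitive equilibrium: 79 − 0.41Q = 12.2 + 0.4Q → Q* = 82.4691, P* = 45.1877.
For a per-unit tax t: ΔQ = t/0.81, so DWL = ½·t·(t/0.81) = t²/1.62.
At t = 23.5: DWL = 340.895. At t = 49.3: DWL = 1500.302.
Ratio = (49.3/23.5)² = 4.401.

4.401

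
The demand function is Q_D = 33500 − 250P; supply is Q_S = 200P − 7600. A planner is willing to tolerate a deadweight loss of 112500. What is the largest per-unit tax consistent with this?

In inverse form: demand P = 134 − 0.004Q, supply P = 38 + 0.005Q.
Competitive equilibrium: 134 − 0.004Q = 38 + 0.005Q → Q* = 10666.6667, P* = 91.3333.
A tax t gives ΔQ = t/0.009 and wedge t, so DWL = t²/0.018.
t²/0.018 = 112500 → t² = 2025 → t = 45.

45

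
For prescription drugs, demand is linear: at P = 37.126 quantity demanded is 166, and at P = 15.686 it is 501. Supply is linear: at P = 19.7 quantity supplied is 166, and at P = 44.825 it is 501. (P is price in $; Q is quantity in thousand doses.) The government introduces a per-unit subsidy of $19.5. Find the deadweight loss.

Demand slope = (15.686 − 37.126)/(501 − 166) = −0.064, so P = 47.75 − 0.064Q.
Supply slope = (44.825 − 19.7)/(501 − 166) = 0.075, so P = 7.25 + 0.075Q.
Competitive equilibrium: 47.75 − 0.064Q = 7.25 + 0.075Q → Q* = 291.3669, P* = 29.1025.
The subsidy lowers effective supply by 19.5: P = 0.075Q − 12.25.
New quantity: 47.75 − 0.064Q = 0.075Q − 12.25 → Q' = 431.6547.
Overproduction ΔQ = 431.6547 − 291.3669 = 140.2878; wedge = subsidy = 19.5.
Welfare loss = ½ × 140.2878 × 19.5 = $1367.81 thousand.

$1367.81 thousand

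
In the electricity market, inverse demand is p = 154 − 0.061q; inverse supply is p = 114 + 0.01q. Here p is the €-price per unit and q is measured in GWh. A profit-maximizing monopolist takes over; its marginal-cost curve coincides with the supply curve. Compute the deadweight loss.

€2406.26

Competitive equilibrium: 154 − 0.061q = 114 + 0.01q → q* = 563.3802817, p* = 119.6338028.
Marginal revenue: MR = 154 − 0.122q. Set MR = MC: 154 − 0.122q = 114 + 0.01q → q_m = 303.030303.
Price p_m = 154 − 0.061·303.030303 = 135.5151515; MC(q_m) = 114 + 0.01·303.030303 = 117.030303.
Competitive q* = 563.3802817, so Δq = 260.3499787; wedge = 135.5151515 − 117.030303 = 18.4848485.
Deadweight loss = ½ × 260.3499787 × 18.4848485 = €2406.26.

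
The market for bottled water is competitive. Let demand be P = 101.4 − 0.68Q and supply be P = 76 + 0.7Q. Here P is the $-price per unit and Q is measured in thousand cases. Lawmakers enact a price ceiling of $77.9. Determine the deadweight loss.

Competitive equilibrium: 101.4 − 0.68Q = 76 + 0.7Q → Q* = 18.4058, P* = 88.8841.
At the ceiling P = 77.9, quantity supplied = (77.9 − 76)/0.7 = 2.7143.
Willingness to pay at Q' = 2.7143: 101.4 − 0.68·2.7143 = 99.5543.
ΔQ = 18.4058 − 2.7143 = 15.6915; wedge = 99.5543 − 77.9 = 21.6543.
Welfare loss = ½ × 15.6915 × 21.6543 = $169.89 thousand.

$169.89 thousand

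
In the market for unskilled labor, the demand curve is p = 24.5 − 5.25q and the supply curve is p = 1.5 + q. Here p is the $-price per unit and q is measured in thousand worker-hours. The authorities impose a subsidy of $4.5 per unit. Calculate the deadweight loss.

Competitive equilibrium: 24.5 − 5.25q = 1.5 + q → q* = 3.68, p* = 5.18.
The subsidy lowers effective supply by 4.5: p = q − 3.
New quantity: 24.5 − 5.25q = q − 3 → q' = 4.4.
Overproduction Δq = 4.4 − 3.68 = 0.72; wedge = subsidy = 4.5.
DWL = ½ × 0.72 × 4.5 = $1.62 thousand.

$1.62 thousand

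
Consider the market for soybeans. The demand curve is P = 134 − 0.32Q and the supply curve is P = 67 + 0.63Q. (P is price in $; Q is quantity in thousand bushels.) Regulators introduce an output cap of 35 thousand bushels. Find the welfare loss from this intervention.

$599.51 thousand

Competitive equilibrium: 134 − 0.32Q = 67 + 0.63Q → Q* = 70.5263, P* = 111.4316.
At Q = 35: demand price = 134 − 0.32·35 = 122.8; supply price = 67 + 0.63·35 = 89.05.
ΔQ = 70.5263 − 35 = 35.5263; wedge = 122.8 − 89.05 = 33.75.
DWL = ½ × 35.5263 × 33.75 = $599.51 thousand.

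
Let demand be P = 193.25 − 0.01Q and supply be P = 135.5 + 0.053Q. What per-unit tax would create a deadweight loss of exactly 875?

10.5

Competitive equilibrium: 193.25 − 0.01Q = 135.5 + 0.053Q → Q* = 916.6667, P* = 184.0833.
A tax t gives ΔQ = t/0.063 and wedge t, so DWL = t²/0.126.
t²/0.126 = 875 → t² = 110.25 → t = 10.5.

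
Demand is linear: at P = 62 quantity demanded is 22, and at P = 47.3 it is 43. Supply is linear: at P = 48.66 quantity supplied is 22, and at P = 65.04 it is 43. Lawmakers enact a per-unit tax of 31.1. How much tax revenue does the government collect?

Demand slope = (47.3 − 62)/(43 − 22) = −0.7, so P = 77.4 − 0.7Q.
Supply slope = (65.04 − 48.66)/(43 − 22) = 0.78, so P = 31.5 + 0.78Q.
Competitive equilibrium: 77.4 − 0.7Q = 31.5 + 0.78Q → Q* = 31.0135, P* = 55.6905.
With the tax, the buyer price exceeds the seller price by 31.1: (77.4 − 0.7Q) − (31.5 + 0.78Q) = 31.1 → Q' = 10.
Tax revenue = 31.1 × 10 = 311.

311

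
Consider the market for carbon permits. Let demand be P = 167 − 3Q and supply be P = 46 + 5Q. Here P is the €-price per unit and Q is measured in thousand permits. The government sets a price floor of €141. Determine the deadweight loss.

€166.84 thousand

Competitive equilibrium: 167 − 3Q = 46 + 5Q → Q* = 15.125, P* = 121.625.
At the floor P = 141, quantity demanded = (167 − 141)/3 = 8.6667.
Sellers' marginal cost at Q' = 8.6667: 46 + 5·8.6667 = 89.3335.
ΔQ = 15.125 − 8.6667 = 6.4583; wedge = 141 − 89.3335 = 51.6665.
Welfare loss = ½ × 6.4583 × 51.6665 = €166.84 thousand.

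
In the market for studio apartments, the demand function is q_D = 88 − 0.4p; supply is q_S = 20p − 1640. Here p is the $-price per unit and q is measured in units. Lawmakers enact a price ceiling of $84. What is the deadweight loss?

$254.12

In inverse form: demand p = 220 − 2.5q, supply p = 82 + 0.05q.
Competitive equilibrium: 220 − 2.5q = 82 + 0.05q → q* = 54.1176, p* = 84.7059.
At the ceiling p = 84, quantity supplied = (84 − 82)/0.05 = 40.
Willingness to pay at q' = 40: 220 − 2.5·40 = 120.
Δq = 54.1176 − 40 = 14.1176; wedge = 120 − 84 = 36.
Welfare loss = ½ × 14.1176 × 36 = $254.12.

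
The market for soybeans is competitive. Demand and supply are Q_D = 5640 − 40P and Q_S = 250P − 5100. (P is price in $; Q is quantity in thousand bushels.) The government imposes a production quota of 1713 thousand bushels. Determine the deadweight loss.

In inverse form: demand P = 141 − 0.025Q, supply P = 20.4 + 0.004Q.
Competitive equilibrium: 141 − 0.025Q = 20.4 + 0.004Q → Q* = 4158.6207, P* = 37.0345.
At Q = 1713: demand price = 141 − 0.025·1713 = 98.175; supply price = 20.4 + 0.004·1713 = 27.252.
ΔQ = 4158.6207 − 1713 = 2445.6207; wedge = 98.175 − 27.252 = 70.923.
Deadweight loss = ½ × 2445.6207 × 70.923 = $86725.38 thousand.

$86725.38 thousand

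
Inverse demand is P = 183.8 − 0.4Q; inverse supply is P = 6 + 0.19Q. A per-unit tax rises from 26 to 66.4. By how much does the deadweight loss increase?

Competitive equilibrium: 183.8 − 0.4Q = 6 + 0.19Q → Q* = 301.3559, P* = 63.2576.
For a per-unit tax t: ΔQ = t/0.59, so DWL = ½·t·(t/0.59) = t²/1.18.
At t = 26: DWL = 572.881. At t = 66.4: DWL = 3736.407.
Increase = 3736.407 − 572.881 = 3163.53.

3163.53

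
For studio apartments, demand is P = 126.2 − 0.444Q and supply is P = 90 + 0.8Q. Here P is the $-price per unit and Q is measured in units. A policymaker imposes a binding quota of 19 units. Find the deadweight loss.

$63.45

Competitive equilibrium: 126.2 − 0.444Q = 90 + 0.8Q → Q* = 29.0997, P* = 113.2797.
At Q = 19: demand price = 126.2 − 0.444·19 = 117.764; supply price = 90 + 0.8·19 = 105.2.
ΔQ = 29.0997 − 19 = 10.0997; wedge = 117.764 − 105.2 = 12.564.
Welfare loss = ½ × 10.0997 × 12.564 = $63.45.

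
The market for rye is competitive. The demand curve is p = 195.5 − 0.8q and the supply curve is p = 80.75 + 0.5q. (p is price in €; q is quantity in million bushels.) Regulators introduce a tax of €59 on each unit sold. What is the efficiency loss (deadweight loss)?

€1338.85 million

Competitive equilibrium: 195.5 − 0.8q = 80.75 + 0.5q → q* = 88.2692, p* = 124.8846.
With the tax, the buyer price exceeds the seller price by 59: (195.5 − 0.8q) − (80.75 + 0.5q) = 59 → q' = 42.8846.
Δq = 88.2692 − 42.8846 = 45.3846; the wedge equals the tax, 59.
Deadweight loss = ½ × 45.3846 × 59 = €1338.85 million.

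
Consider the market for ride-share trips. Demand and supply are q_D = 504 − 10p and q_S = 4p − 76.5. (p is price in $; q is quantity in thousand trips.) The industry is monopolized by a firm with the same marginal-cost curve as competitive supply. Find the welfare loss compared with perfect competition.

In inverse form: demand p = 50.4 − 0.1q, supply p = 19.125 + 0.25q.
Competitive equilibrium: 50.4 − 0.1q = 19.125 + 0.25q → q* = 89.3571, p* = 41.4643.
Marginal revenue: MR = 50.4 − 0.2q. Set MR = MC: 50.4 − 0.2q = 19.125 + 0.25q → q_m = 69.5.
Price p_m = 50.4 − 0.1·69.5 = 43.45; MC(q_m) = 19.125 + 0.25·69.5 = 36.5.
Competitive q* = 89.3571, so Δq = 19.8571; wedge = 43.45 − 36.5 = 6.95.
DWL = ½ × 19.8571 × 6.95 = $69 thousand.

$69 thousand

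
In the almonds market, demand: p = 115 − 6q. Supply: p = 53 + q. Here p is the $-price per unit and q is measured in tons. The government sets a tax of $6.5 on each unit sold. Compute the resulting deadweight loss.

Competitive equilibrium: 115 − 6q = 53 + q → q* = 8.8571, p* = 61.8571.
With the tax, the buyer price exceeds the seller price by 6.5: (115 − 6q) − (53 + q) = 6.5 → q' = 7.9286.
Δq = 8.8571 − 7.9286 = 0.9285; the wedge equals the tax, 6.5.
DWL = ½ × 0.9285 × 6.5 = $3.02.

$3.02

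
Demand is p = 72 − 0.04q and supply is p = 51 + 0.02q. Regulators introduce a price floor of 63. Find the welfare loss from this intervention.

Competitive equilibrium: 72 − 0.04q = 51 + 0.02q → q* = 350, p* = 58.
At the floor p = 63, quantity demanded = (72 − 63)/0.04 = 225.
Sellers' marginal cost at q' = 225: 51 + 0.02·225 = 55.5.
Δq = 350 − 225 = 125; wedge = 63 − 55.5 = 7.5.
Welfare loss = ½ × 125 × 7.5 = 468.75.

468.75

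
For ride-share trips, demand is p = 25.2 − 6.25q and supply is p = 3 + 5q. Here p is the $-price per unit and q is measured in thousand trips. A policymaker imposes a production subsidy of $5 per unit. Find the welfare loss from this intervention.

$1.11 thousand

Competitive equilibrium: 25.2 − 6.25q = 3 + 5q → q* = 1.9733, p* = 12.8667.
The subsidy lowers effective supply by 5: p = 5q − 2.
New quantity: 25.2 − 6.25q = 5q − 2 → q' = 2.4178.
Overproduction Δq = 2.4178 − 1.9733 = 0.4445; wedge = subsidy = 5.
Deadweight loss = ½ × 0.4445 × 5 = $1.11 thousand.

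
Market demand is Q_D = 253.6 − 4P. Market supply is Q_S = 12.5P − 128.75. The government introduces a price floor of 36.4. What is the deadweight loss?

In inverse form: demand P = 63.4 − 0.25Q, supply P = 10.3 + 0.08Q.
Competitive equilibrium: 63.4 − 0.25Q = 10.3 + 0.08Q → Q* = 160.9091, P* = 23.1727.
At the floor P = 36.4, quantity demanded = (63.4 − 36.4)/0.25 = 108.
Sellers' marginal cost at Q' = 108: 10.3 + 0.08·108 = 18.94.
ΔQ = 160.9091 − 108 = 52.9091; wedge = 36.4 − 18.94 = 17.46.
Welfare loss = ½ × 52.9091 × 17.46 = 461.90.

461.90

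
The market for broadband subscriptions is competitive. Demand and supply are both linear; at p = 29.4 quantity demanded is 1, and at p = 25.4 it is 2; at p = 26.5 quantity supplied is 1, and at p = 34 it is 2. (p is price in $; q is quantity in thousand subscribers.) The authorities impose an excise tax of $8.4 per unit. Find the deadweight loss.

Demand slope = (25.4 − 29.4)/(2 − 1) = −4, so p = 33.4 − 4q.
Supply slope = (34 − 26.5)/(2 − 1) = 7.5, so p = 19 + 7.5q.
Competitive equilibrium: 33.4 − 4q = 19 + 7.5q → q* = 1.2522, p* = 28.3913.
With the tax, the buyer price exceeds the seller price by 8.4: (33.4 − 4q) − (19 + 7.5q) = 8.4 → q' = 0.5217.
Δq = 1.2522 − 0.5217 = 0.7305; the wedge equals the tax, 8.4.
DWL = ½ × 0.7305 × 8.4 = $3.07 thousand.

$3.07 thousand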